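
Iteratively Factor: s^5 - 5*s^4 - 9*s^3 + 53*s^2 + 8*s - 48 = (s - 4)*(s^4 - s^3 - 13*s^2 + s + 12) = (s - 4)*(s + 3)*(s^3 - 4*s^2 - s + 4) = (s - 4)^2*(s + 3)*(s^2 - 1) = (s - 4)^2*(s + 1)*(s + 3)*(s - 1)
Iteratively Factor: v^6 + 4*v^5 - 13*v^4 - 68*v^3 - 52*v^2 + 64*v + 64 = (v + 2)*(v^5 + 2*v^4 - 17*v^3 - 34*v^2 + 16*v + 32) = (v - 4)*(v + 2)*(v^4 + 6*v^3 + 7*v^2 - 6*v - 8) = (v - 4)*(v + 2)*(v + 4)*(v^3 + 2*v^2 - v - 2) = (v - 4)*(v + 1)*(v + 2)*(v + 4)*(v^2 + v - 2) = (v - 4)*(v - 1)*(v + 1)*(v + 2)*(v + 4)*(v + 2)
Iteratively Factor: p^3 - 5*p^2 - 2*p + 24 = (p + 2)*(p^2 - 7*p + 12) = (p - 4)*(p + 2)*(p - 3)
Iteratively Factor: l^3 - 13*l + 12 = (l - 3)*(l^2 + 3*l - 4) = (l - 3)*(l + 4)*(l - 1)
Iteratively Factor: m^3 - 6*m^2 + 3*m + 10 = (m + 1)*(m^2 - 7*m + 10) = (m - 2)*(m + 1)*(m - 5)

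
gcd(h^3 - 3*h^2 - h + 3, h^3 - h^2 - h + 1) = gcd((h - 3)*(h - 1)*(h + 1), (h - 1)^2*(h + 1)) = h^2 - 1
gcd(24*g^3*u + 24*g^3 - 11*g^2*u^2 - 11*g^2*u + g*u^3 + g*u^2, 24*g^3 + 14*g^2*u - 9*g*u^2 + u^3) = 1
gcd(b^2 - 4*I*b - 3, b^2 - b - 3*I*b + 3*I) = b - 3*I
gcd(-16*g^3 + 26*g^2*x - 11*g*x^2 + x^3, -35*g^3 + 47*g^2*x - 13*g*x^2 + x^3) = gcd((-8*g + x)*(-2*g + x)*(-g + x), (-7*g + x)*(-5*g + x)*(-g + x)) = -g + x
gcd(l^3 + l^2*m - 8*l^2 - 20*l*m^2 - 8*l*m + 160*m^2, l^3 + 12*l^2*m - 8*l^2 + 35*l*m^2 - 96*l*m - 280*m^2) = l^2 + 5*l*m - 8*l - 40*m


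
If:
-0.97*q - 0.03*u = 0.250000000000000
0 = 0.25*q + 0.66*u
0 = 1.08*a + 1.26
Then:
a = -1.17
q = -0.26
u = 0.10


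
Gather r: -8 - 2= -10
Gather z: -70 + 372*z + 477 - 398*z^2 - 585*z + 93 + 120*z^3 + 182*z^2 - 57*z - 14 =120*z^3 - 216*z^2 - 270*z + 486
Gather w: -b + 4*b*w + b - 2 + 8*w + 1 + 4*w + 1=w*(4*b + 12)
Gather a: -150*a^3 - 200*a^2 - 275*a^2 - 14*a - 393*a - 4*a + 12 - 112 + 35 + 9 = -150*a^3 - 475*a^2 - 411*a - 56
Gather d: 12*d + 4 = 12*d + 4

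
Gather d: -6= -6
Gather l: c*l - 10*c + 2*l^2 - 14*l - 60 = -10*c + 2*l^2 + l*(c - 14) - 60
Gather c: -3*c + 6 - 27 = -3*c - 21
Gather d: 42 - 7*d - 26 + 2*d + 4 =20 - 5*d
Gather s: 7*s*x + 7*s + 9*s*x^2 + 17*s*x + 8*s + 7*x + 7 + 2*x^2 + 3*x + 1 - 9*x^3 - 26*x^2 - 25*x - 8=s*(9*x^2 + 24*x + 15) - 9*x^3 - 24*x^2 - 15*x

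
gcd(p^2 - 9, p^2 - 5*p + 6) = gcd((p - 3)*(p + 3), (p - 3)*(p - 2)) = p - 3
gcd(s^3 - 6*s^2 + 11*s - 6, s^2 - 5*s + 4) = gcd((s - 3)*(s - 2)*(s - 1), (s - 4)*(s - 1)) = s - 1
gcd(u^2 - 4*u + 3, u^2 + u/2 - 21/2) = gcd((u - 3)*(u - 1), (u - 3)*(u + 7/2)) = u - 3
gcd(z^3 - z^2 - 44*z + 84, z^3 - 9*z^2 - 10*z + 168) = z - 6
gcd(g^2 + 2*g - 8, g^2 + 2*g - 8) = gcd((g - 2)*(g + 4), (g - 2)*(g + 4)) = g^2 + 2*g - 8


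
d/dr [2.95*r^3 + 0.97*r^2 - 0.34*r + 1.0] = 8.85*r^2 + 1.94*r - 0.34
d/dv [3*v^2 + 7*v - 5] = 6*v + 7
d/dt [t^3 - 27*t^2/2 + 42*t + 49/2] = 3*t^2 - 27*t + 42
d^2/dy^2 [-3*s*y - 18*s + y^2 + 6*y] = 2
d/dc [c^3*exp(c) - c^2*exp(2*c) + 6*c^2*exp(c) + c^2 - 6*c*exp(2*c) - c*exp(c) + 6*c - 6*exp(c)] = c^3*exp(c) - 2*c^2*exp(2*c) + 9*c^2*exp(c) - 14*c*exp(2*c) + 11*c*exp(c) + 2*c - 6*exp(2*c) - 7*exp(c) + 6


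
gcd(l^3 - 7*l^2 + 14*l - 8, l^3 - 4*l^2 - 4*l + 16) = l^2 - 6*l + 8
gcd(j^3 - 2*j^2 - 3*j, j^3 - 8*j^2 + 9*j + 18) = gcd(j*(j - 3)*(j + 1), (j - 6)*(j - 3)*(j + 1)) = j^2 - 2*j - 3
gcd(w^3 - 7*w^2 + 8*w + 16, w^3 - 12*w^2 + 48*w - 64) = w^2 - 8*w + 16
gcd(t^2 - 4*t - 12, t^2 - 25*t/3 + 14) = t - 6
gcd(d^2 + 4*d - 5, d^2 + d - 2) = d - 1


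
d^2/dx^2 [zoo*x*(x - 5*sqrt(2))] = nan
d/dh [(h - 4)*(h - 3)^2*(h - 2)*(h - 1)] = 5*h^4 - 52*h^3 + 195*h^2 - 310*h + 174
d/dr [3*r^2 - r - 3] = 6*r - 1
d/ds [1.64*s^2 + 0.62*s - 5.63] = 3.28*s + 0.62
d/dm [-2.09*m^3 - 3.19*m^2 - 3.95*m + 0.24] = -6.27*m^2 - 6.38*m - 3.95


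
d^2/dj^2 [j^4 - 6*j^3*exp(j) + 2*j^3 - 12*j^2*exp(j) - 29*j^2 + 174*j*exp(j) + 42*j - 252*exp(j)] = -6*j^3*exp(j) - 48*j^2*exp(j) + 12*j^2 + 90*j*exp(j) + 12*j + 72*exp(j) - 58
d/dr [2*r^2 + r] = 4*r + 1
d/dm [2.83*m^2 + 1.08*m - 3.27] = 5.66*m + 1.08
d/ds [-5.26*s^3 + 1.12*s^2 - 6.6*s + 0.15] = -15.78*s^2 + 2.24*s - 6.6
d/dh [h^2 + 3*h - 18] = 2*h + 3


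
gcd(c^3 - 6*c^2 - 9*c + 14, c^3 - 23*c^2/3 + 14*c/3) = c - 7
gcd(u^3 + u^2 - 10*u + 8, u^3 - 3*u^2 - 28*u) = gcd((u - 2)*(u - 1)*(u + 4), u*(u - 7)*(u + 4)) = u + 4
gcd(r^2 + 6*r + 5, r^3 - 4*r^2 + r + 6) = r + 1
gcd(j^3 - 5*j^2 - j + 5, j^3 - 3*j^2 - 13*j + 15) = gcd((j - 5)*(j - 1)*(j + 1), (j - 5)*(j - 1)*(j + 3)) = j^2 - 6*j + 5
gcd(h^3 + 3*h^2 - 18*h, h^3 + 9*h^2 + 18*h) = h^2 + 6*h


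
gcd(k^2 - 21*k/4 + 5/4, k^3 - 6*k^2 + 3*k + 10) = k - 5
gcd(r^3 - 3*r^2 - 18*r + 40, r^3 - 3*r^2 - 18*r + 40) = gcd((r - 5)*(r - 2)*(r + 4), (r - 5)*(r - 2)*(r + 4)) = r^3 - 3*r^2 - 18*r + 40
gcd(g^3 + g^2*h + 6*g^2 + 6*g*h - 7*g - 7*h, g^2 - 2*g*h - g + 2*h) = g - 1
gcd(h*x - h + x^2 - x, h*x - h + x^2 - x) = h*x - h + x^2 - x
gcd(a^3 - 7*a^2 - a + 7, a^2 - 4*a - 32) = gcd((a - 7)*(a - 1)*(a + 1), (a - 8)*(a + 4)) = 1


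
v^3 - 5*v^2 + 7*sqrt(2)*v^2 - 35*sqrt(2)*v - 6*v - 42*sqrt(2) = (v - 6)*(v + 1)*(v + 7*sqrt(2))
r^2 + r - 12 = (r - 3)*(r + 4)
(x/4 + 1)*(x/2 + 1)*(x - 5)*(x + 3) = x^4/8 + x^3/2 - 19*x^2/8 - 53*x/4 - 15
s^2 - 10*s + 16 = (s - 8)*(s - 2)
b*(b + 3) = b^2 + 3*b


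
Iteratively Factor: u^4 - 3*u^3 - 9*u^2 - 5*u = (u - 5)*(u^3 + 2*u^2 + u) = (u - 5)*(u + 1)*(u^2 + u) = (u - 5)*(u + 1)^2*(u)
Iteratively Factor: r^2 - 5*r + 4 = (r - 1)*(r - 4)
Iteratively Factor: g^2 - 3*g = (g - 3)*(g)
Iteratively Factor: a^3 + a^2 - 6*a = (a + 3)*(a^2 - 2*a) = (a - 2)*(a + 3)*(a)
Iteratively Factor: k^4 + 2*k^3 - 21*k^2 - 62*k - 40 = (k + 2)*(k^3 - 21*k - 20) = (k + 1)*(k + 2)*(k^2 - k - 20) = (k - 5)*(k + 1)*(k + 2)*(k + 4)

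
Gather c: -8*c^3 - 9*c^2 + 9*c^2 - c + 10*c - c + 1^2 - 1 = -8*c^3 + 8*c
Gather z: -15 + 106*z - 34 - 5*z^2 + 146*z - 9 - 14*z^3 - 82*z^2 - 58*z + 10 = -14*z^3 - 87*z^2 + 194*z - 48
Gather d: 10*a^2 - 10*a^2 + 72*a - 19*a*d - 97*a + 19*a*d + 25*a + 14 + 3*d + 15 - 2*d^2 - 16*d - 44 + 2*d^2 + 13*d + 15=0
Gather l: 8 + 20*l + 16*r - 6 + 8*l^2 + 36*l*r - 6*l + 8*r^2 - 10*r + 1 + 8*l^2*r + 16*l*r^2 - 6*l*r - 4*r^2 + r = l^2*(8*r + 8) + l*(16*r^2 + 30*r + 14) + 4*r^2 + 7*r + 3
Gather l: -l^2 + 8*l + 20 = -l^2 + 8*l + 20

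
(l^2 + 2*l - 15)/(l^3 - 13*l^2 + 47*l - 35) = (l^2 + 2*l - 15)/(l^3 - 13*l^2 + 47*l - 35)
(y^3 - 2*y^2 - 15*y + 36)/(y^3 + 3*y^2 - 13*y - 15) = (y^2 + y - 12)/(y^2 + 6*y + 5)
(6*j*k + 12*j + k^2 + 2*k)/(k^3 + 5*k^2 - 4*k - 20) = (6*j + k)/(k^2 + 3*k - 10)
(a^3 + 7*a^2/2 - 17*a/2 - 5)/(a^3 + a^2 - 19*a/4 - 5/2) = 2*(a + 5)/(2*a + 5)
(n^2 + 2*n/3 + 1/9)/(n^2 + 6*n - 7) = (9*n^2 + 6*n + 1)/(9*(n^2 + 6*n - 7))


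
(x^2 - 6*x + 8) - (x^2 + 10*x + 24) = -16*x - 16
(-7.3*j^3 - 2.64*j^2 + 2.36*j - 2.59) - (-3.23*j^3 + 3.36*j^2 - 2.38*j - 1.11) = -4.07*j^3 - 6.0*j^2 + 4.74*j - 1.48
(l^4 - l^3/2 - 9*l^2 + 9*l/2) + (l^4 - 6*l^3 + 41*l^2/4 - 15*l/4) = 2*l^4 - 13*l^3/2 + 5*l^2/4 + 3*l/4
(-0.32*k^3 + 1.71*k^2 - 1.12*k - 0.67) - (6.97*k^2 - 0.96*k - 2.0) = -0.32*k^3 - 5.26*k^2 - 0.16*k + 1.33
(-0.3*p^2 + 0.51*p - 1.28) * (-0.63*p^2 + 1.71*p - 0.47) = 0.189*p^4 - 0.8343*p^3 + 1.8195*p^2 - 2.4285*p + 0.6016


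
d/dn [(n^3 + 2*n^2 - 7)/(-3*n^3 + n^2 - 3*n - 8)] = (7*n^4 - 6*n^3 - 93*n^2 - 18*n - 21)/(9*n^6 - 6*n^5 + 19*n^4 + 42*n^3 - 7*n^2 + 48*n + 64)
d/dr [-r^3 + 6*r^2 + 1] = 3*r*(4 - r)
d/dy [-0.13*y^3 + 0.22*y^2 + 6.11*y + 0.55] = -0.39*y^2 + 0.44*y + 6.11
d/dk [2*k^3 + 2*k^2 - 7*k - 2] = 6*k^2 + 4*k - 7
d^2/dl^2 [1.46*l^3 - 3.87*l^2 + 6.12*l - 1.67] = 8.76*l - 7.74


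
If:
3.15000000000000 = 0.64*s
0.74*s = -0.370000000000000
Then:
No Solution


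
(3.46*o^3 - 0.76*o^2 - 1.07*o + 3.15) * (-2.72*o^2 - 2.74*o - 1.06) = -9.4112*o^5 - 7.4132*o^4 + 1.3252*o^3 - 4.8306*o^2 - 7.4968*o - 3.339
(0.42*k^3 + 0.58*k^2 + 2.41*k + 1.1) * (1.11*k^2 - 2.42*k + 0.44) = 0.4662*k^5 - 0.3726*k^4 + 1.4563*k^3 - 4.356*k^2 - 1.6016*k + 0.484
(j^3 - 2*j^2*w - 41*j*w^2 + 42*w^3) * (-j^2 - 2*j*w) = -j^5 + 45*j^3*w^2 + 40*j^2*w^3 - 84*j*w^4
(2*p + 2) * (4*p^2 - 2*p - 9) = 8*p^3 + 4*p^2 - 22*p - 18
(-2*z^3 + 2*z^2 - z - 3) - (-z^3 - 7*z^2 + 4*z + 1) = -z^3 + 9*z^2 - 5*z - 4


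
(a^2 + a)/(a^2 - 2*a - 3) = a/(a - 3)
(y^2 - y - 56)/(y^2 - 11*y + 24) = (y + 7)/(y - 3)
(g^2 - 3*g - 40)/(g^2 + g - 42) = (g^2 - 3*g - 40)/(g^2 + g - 42)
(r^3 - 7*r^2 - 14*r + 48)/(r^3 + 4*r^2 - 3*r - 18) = (r - 8)/(r + 3)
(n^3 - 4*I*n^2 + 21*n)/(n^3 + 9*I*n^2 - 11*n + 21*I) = n*(n - 7*I)/(n^2 + 6*I*n + 7)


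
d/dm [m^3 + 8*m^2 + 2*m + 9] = 3*m^2 + 16*m + 2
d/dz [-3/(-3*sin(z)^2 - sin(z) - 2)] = -3*(6*sin(z) + 1)*cos(z)/(3*sin(z)^2 + sin(z) + 2)^2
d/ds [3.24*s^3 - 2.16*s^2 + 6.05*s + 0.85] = 9.72*s^2 - 4.32*s + 6.05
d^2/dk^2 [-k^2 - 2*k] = -2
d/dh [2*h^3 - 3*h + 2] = 6*h^2 - 3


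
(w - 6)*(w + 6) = w^2 - 36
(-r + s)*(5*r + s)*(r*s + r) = -5*r^3*s - 5*r^3 + 4*r^2*s^2 + 4*r^2*s + r*s^3 + r*s^2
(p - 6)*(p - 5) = p^2 - 11*p + 30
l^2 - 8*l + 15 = (l - 5)*(l - 3)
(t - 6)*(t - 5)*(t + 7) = t^3 - 4*t^2 - 47*t + 210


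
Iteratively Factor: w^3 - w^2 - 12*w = (w + 3)*(w^2 - 4*w) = w*(w + 3)*(w - 4)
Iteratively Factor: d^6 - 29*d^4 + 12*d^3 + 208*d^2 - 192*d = (d - 4)*(d^5 + 4*d^4 - 13*d^3 - 40*d^2 + 48*d) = (d - 4)*(d - 1)*(d^4 + 5*d^3 - 8*d^2 - 48*d) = d*(d - 4)*(d - 1)*(d^3 + 5*d^2 - 8*d - 48) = d*(d - 4)*(d - 1)*(d + 4)*(d^2 + d - 12) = d*(d - 4)*(d - 3)*(d - 1)*(d + 4)*(d + 4)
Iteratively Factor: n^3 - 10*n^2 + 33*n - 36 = (n - 3)*(n^2 - 7*n + 12) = (n - 4)*(n - 3)*(n - 3)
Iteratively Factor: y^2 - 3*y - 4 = (y + 1)*(y - 4)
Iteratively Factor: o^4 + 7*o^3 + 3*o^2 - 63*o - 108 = (o + 3)*(o^3 + 4*o^2 - 9*o - 36) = (o + 3)*(o + 4)*(o^2 - 9) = (o + 3)^2*(o + 4)*(o - 3)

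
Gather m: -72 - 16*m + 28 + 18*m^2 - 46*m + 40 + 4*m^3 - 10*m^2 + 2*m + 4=4*m^3 + 8*m^2 - 60*m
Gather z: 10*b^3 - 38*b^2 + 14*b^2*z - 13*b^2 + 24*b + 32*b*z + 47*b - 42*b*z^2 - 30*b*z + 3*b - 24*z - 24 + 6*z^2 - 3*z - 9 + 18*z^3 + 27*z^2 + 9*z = 10*b^3 - 51*b^2 + 74*b + 18*z^3 + z^2*(33 - 42*b) + z*(14*b^2 + 2*b - 18) - 33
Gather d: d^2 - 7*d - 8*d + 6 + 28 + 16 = d^2 - 15*d + 50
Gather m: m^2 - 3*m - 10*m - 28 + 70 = m^2 - 13*m + 42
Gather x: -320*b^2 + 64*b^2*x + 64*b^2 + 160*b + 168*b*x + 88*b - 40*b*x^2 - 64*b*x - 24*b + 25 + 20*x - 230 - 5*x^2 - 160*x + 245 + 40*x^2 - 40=-256*b^2 + 224*b + x^2*(35 - 40*b) + x*(64*b^2 + 104*b - 140)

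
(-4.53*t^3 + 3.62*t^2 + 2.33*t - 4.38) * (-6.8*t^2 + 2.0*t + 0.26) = 30.804*t^5 - 33.676*t^4 - 9.7818*t^3 + 35.3852*t^2 - 8.1542*t - 1.1388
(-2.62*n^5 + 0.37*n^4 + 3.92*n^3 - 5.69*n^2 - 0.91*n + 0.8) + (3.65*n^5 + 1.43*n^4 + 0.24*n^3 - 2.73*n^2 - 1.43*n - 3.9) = 1.03*n^5 + 1.8*n^4 + 4.16*n^3 - 8.42*n^2 - 2.34*n - 3.1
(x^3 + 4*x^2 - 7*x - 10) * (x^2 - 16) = x^5 + 4*x^4 - 23*x^3 - 74*x^2 + 112*x + 160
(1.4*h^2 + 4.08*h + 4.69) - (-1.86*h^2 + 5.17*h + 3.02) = 3.26*h^2 - 1.09*h + 1.67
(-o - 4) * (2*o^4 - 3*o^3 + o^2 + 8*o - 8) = -2*o^5 - 5*o^4 + 11*o^3 - 12*o^2 - 24*o + 32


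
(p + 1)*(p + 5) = p^2 + 6*p + 5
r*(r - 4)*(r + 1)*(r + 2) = r^4 - r^3 - 10*r^2 - 8*r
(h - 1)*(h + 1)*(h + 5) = h^3 + 5*h^2 - h - 5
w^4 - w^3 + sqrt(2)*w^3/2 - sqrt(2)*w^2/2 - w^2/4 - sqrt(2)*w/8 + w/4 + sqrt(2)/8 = (w - 1)*(w - 1/2)*(w + 1/2)*(w + sqrt(2)/2)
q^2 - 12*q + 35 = (q - 7)*(q - 5)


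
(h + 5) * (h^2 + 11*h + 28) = h^3 + 16*h^2 + 83*h + 140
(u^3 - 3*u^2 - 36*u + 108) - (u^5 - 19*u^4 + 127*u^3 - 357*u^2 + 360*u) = -u^5 + 19*u^4 - 126*u^3 + 354*u^2 - 396*u + 108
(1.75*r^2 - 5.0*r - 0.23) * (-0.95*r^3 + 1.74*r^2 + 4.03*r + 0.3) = -1.6625*r^5 + 7.795*r^4 - 1.429*r^3 - 20.0252*r^2 - 2.4269*r - 0.069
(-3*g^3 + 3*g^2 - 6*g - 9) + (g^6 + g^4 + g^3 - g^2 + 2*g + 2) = g^6 + g^4 - 2*g^3 + 2*g^2 - 4*g - 7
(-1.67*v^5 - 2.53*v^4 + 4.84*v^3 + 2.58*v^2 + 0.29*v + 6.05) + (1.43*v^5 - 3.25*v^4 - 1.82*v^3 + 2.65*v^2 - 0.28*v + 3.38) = -0.24*v^5 - 5.78*v^4 + 3.02*v^3 + 5.23*v^2 + 0.00999999999999995*v + 9.43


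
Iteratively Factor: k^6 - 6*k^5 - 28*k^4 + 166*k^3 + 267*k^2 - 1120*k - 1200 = (k + 4)*(k^5 - 10*k^4 + 12*k^3 + 118*k^2 - 205*k - 300) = (k + 3)*(k + 4)*(k^4 - 13*k^3 + 51*k^2 - 35*k - 100) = (k - 5)*(k + 3)*(k + 4)*(k^3 - 8*k^2 + 11*k + 20) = (k - 5)*(k - 4)*(k + 3)*(k + 4)*(k^2 - 4*k - 5) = (k - 5)^2*(k - 4)*(k + 3)*(k + 4)*(k + 1)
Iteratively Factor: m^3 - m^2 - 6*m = (m + 2)*(m^2 - 3*m) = m*(m + 2)*(m - 3)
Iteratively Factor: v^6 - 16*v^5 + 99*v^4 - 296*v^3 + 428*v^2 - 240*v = (v - 2)*(v^5 - 14*v^4 + 71*v^3 - 154*v^2 + 120*v) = v*(v - 2)*(v^4 - 14*v^3 + 71*v^2 - 154*v + 120) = v*(v - 4)*(v - 2)*(v^3 - 10*v^2 + 31*v - 30) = v*(v - 4)*(v - 3)*(v - 2)*(v^2 - 7*v + 10) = v*(v - 5)*(v - 4)*(v - 3)*(v - 2)*(v - 2)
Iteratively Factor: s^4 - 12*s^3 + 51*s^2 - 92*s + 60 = (s - 3)*(s^3 - 9*s^2 + 24*s - 20) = (s - 3)*(s - 2)*(s^2 - 7*s + 10) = (s - 5)*(s - 3)*(s - 2)*(s - 2)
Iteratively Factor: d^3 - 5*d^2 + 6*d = (d - 3)*(d^2 - 2*d) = d*(d - 3)*(d - 2)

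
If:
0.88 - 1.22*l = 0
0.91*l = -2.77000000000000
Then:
No Solution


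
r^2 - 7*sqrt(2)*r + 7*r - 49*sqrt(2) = (r + 7)*(r - 7*sqrt(2))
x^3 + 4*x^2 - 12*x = x*(x - 2)*(x + 6)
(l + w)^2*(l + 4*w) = l^3 + 6*l^2*w + 9*l*w^2 + 4*w^3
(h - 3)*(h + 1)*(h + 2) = h^3 - 7*h - 6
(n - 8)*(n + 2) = n^2 - 6*n - 16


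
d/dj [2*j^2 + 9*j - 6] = 4*j + 9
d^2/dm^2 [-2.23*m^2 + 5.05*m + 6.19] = -4.46000000000000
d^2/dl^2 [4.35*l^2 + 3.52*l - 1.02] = 8.70000000000000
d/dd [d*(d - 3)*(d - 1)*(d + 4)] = 4*d^3 - 26*d + 12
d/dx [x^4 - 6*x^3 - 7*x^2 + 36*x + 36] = 4*x^3 - 18*x^2 - 14*x + 36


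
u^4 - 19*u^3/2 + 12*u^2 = u^2*(u - 8)*(u - 3/2)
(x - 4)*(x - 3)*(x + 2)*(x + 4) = x^4 - x^3 - 22*x^2 + 16*x + 96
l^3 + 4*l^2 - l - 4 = (l - 1)*(l + 1)*(l + 4)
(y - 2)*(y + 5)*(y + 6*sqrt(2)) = y^3 + 3*y^2 + 6*sqrt(2)*y^2 - 10*y + 18*sqrt(2)*y - 60*sqrt(2)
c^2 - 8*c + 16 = (c - 4)^2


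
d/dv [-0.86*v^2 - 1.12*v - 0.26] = -1.72*v - 1.12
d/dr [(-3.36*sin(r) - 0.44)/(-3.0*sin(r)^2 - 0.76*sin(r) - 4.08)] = (-10.08*sin(r)^2 - 2.64*sin(r) + 13.3744)*cos(r)/(9.0*sin(r)^4 + 4.56*sin(r)^3 + 25.0576*sin(r)^2 + 6.2016*sin(r) + 16.6464)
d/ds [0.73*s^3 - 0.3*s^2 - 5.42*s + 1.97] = 2.19*s^2 - 0.6*s - 5.42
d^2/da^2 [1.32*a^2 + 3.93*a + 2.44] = 2.64000000000000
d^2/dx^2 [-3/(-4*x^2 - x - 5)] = 6*(-16*x^2 - 4*x + (8*x + 1)^2 - 20)/(4*x^2 + x + 5)^3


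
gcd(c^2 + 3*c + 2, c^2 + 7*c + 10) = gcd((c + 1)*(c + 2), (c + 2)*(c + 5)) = c + 2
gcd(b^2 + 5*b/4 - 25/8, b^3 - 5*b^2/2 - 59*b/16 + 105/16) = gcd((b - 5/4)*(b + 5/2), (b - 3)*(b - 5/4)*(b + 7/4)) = b - 5/4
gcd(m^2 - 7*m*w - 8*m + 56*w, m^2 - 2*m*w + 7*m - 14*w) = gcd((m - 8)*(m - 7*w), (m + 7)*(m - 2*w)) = 1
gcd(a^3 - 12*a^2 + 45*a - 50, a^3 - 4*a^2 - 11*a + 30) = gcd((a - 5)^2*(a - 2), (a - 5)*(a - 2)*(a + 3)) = a^2 - 7*a + 10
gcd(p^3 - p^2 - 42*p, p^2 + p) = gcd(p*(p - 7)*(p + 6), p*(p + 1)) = p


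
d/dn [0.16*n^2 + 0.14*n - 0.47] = 0.32*n + 0.14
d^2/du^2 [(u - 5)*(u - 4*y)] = 2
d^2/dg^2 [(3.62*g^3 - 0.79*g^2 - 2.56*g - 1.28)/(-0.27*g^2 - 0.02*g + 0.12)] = (4.44089209850063e-16*g^5 - 5.55111512312578e-17*g^4 + 0.127244000000001*g^3 + 0.765576*g^2 + 0.226368*g + 0.119008)/(0.019683*g^6 + 0.004374*g^5 - 0.02592*g^4 - 0.00388*g^3 + 0.01152*g^2 + 0.000864*g - 0.001728)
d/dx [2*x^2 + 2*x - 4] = 4*x + 2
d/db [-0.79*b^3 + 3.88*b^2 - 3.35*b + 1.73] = -2.37*b^2 + 7.76*b - 3.35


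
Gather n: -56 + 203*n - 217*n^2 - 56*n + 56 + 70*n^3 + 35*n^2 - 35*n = 70*n^3 - 182*n^2 + 112*n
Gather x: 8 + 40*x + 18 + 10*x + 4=50*x + 30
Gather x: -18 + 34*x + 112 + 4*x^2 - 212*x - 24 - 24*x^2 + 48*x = -20*x^2 - 130*x + 70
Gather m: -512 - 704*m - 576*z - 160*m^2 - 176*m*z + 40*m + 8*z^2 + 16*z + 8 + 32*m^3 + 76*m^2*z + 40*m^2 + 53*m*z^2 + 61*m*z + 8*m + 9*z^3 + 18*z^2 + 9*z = 32*m^3 + m^2*(76*z - 120) + m*(53*z^2 - 115*z - 656) + 9*z^3 + 26*z^2 - 551*z - 504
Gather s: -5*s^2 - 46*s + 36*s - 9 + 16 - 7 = -5*s^2 - 10*s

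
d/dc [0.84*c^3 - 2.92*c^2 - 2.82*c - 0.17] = 2.52*c^2 - 5.84*c - 2.82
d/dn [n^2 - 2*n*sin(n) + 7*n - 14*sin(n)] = -2*n*cos(n) + 2*n - 2*sin(n) - 14*cos(n) + 7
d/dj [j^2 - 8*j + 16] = 2*j - 8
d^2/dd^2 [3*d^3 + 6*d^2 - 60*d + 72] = 18*d + 12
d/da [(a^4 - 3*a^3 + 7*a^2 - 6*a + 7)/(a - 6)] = (3*a^4 - 30*a^3 + 61*a^2 - 84*a + 29)/(a^2 - 12*a + 36)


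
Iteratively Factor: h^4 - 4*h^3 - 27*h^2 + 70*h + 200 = (h + 2)*(h^3 - 6*h^2 - 15*h + 100) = (h - 5)*(h + 2)*(h^2 - h - 20) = (h - 5)^2*(h + 2)*(h + 4)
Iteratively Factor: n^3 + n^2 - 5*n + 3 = (n + 3)*(n^2 - 2*n + 1) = (n - 1)*(n + 3)*(n - 1)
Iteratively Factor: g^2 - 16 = (g + 4)*(g - 4)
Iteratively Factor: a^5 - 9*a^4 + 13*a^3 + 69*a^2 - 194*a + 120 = (a - 4)*(a^4 - 5*a^3 - 7*a^2 + 41*a - 30) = (a - 4)*(a - 2)*(a^3 - 3*a^2 - 13*a + 15) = (a - 4)*(a - 2)*(a + 3)*(a^2 - 6*a + 5) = (a - 5)*(a - 4)*(a - 2)*(a + 3)*(a - 1)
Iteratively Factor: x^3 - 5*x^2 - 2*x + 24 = (x - 4)*(x^2 - x - 6) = (x - 4)*(x - 3)*(x + 2)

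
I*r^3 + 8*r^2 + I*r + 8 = (r - 8*I)*(r + I)*(I*r + 1)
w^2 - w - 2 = (w - 2)*(w + 1)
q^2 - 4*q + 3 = (q - 3)*(q - 1)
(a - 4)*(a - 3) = a^2 - 7*a + 12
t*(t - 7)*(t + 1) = t^3 - 6*t^2 - 7*t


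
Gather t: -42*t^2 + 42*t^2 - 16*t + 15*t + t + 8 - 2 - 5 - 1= 0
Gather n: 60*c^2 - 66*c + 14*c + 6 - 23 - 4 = 60*c^2 - 52*c - 21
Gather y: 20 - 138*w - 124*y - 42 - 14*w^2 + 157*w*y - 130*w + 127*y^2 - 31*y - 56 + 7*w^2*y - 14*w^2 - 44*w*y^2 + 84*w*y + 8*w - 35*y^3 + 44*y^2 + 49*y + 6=-28*w^2 - 260*w - 35*y^3 + y^2*(171 - 44*w) + y*(7*w^2 + 241*w - 106) - 72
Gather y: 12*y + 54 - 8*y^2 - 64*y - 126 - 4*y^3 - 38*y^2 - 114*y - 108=-4*y^3 - 46*y^2 - 166*y - 180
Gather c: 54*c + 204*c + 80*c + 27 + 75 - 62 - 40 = 338*c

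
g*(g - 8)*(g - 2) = g^3 - 10*g^2 + 16*g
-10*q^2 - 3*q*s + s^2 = (-5*q + s)*(2*q + s)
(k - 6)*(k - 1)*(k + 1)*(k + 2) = k^4 - 4*k^3 - 13*k^2 + 4*k + 12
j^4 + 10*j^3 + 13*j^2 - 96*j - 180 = (j - 3)*(j + 2)*(j + 5)*(j + 6)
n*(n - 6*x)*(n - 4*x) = n^3 - 10*n^2*x + 24*n*x^2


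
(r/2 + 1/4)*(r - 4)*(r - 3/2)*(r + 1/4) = r^4/2 - 19*r^3/8 + r^2 + 61*r/32 + 3/8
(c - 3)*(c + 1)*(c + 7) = c^3 + 5*c^2 - 17*c - 21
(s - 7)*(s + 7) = s^2 - 49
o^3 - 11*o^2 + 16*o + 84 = (o - 7)*(o - 6)*(o + 2)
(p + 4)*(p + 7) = p^2 + 11*p + 28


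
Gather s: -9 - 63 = -72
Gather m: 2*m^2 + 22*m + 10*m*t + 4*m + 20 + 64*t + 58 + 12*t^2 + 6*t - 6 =2*m^2 + m*(10*t + 26) + 12*t^2 + 70*t + 72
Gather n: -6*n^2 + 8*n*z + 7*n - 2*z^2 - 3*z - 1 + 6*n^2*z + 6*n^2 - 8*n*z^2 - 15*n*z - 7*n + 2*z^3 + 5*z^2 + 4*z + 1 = 6*n^2*z + n*(-8*z^2 - 7*z) + 2*z^3 + 3*z^2 + z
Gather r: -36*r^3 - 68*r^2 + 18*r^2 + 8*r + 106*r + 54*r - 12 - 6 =-36*r^3 - 50*r^2 + 168*r - 18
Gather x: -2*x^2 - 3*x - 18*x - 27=-2*x^2 - 21*x - 27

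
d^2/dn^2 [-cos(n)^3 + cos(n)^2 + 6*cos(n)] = -21*cos(n)/4 - 2*cos(2*n) + 9*cos(3*n)/4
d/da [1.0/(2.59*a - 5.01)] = -2.59/(2.59*a - 5.01)^2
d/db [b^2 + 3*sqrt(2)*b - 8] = 2*b + 3*sqrt(2)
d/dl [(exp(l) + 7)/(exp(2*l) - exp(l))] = (-exp(2*l) - 14*exp(l) + 7)*exp(-l)/(exp(2*l) - 2*exp(l) + 1)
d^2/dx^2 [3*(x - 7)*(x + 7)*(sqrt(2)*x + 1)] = 18*sqrt(2)*x + 6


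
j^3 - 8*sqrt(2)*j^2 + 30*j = j*(j - 5*sqrt(2))*(j - 3*sqrt(2))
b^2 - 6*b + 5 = (b - 5)*(b - 1)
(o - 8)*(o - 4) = o^2 - 12*o + 32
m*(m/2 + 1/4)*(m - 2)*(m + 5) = m^4/2 + 7*m^3/4 - 17*m^2/4 - 5*m/2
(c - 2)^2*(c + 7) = c^3 + 3*c^2 - 24*c + 28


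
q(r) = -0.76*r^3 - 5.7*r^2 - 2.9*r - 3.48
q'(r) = -2.28*r^2 - 11.4*r - 2.9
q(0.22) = -4.40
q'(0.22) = -5.52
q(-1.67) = -10.99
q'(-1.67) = 9.78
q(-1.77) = -11.99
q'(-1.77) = 10.13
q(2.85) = -75.64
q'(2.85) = -53.91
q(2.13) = -42.86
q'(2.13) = -37.53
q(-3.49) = -30.48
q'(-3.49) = 9.12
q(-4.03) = -34.62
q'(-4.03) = 6.01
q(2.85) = -75.64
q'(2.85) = -53.91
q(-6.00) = -27.12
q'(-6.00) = -16.58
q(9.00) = -1045.32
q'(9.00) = -290.18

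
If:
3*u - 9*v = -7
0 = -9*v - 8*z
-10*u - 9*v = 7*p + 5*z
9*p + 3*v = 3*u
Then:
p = -749/2739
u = -175/2739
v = 2072/2739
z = -777/913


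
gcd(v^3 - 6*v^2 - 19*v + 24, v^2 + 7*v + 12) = v + 3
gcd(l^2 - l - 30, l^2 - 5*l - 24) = 1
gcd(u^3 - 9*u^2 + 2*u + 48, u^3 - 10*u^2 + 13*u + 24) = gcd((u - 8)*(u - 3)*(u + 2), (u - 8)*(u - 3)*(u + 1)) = u^2 - 11*u + 24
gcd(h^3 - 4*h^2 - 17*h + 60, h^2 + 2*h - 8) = h + 4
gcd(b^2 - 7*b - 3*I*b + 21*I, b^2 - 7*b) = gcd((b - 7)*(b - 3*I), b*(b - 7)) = b - 7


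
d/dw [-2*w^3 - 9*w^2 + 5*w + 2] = -6*w^2 - 18*w + 5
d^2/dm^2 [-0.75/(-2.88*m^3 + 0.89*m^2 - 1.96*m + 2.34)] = ((1.335 - 12.96*m)*(2.88*m^3 - 0.89*m^2 + 1.96*m - 2.34) + 0.75*(8.64*m^2 - 1.78*m + 1.96)*(17.28*m^2 - 3.56*m + 3.92))/(2.88*m^3 - 0.89*m^2 + 1.96*m - 2.34)^3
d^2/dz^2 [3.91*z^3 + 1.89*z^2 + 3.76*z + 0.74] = 23.46*z + 3.78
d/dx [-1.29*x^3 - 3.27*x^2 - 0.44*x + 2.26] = -3.87*x^2 - 6.54*x - 0.44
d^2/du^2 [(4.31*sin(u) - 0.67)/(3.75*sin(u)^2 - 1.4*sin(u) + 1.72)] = (-60.609375*sin(u)^5 + 15.06*sin(u)^4 + 277.46325*sin(u)^3 - 82.88253*sin(u)^2 - 156.829344*sin(u) + 26.77356)/(52.734375*sin(u)^6 - 59.0625*sin(u)^5 + 94.6125*sin(u)^4 - 56.924*sin(u)^3 + 43.3956*sin(u)^2 - 12.42528*sin(u) + 5.088448)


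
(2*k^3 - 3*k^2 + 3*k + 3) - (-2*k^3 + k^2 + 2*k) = 4*k^3 - 4*k^2 + k + 3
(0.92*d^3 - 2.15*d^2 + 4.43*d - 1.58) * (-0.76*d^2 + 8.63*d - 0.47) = -0.6992*d^5 + 9.5736*d^4 - 22.3537*d^3 + 40.4422*d^2 - 15.7175*d + 0.7426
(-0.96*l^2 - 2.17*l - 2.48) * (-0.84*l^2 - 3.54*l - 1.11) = 0.8064*l^4 + 5.2212*l^3 + 10.8306*l^2 + 11.1879*l + 2.7528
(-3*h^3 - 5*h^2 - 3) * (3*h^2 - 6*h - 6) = -9*h^5 + 3*h^4 + 48*h^3 + 21*h^2 + 18*h + 18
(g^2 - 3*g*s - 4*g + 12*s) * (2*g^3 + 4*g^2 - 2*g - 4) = 2*g^5 - 6*g^4*s - 4*g^4 + 12*g^3*s - 18*g^3 + 54*g^2*s + 4*g^2 - 12*g*s + 16*g - 48*s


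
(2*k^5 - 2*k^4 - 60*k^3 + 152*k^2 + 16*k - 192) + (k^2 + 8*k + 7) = 2*k^5 - 2*k^4 - 60*k^3 + 153*k^2 + 24*k - 185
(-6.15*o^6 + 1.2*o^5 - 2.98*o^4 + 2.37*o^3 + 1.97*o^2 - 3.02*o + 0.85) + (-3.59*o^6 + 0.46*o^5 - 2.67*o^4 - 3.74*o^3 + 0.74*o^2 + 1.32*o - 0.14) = -9.74*o^6 + 1.66*o^5 - 5.65*o^4 - 1.37*o^3 + 2.71*o^2 - 1.7*o + 0.71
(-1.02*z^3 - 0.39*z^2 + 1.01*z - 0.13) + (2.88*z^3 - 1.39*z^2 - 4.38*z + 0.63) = 1.86*z^3 - 1.78*z^2 - 3.37*z + 0.5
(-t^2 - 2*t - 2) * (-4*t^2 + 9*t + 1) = 4*t^4 - t^3 - 11*t^2 - 20*t - 2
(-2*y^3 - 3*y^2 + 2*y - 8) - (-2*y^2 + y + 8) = -2*y^3 - y^2 + y - 16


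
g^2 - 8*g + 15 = (g - 5)*(g - 3)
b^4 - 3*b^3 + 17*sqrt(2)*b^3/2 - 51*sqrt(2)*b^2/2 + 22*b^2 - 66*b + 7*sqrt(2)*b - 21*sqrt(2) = (b - 3)*(b + sqrt(2)/2)*(b + sqrt(2))*(b + 7*sqrt(2))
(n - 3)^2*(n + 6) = n^3 - 27*n + 54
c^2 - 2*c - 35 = (c - 7)*(c + 5)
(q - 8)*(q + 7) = q^2 - q - 56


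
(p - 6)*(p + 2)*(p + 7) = p^3 + 3*p^2 - 40*p - 84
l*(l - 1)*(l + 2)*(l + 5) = l^4 + 6*l^3 + 3*l^2 - 10*l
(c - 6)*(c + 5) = c^2 - c - 30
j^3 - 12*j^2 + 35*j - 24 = (j - 8)*(j - 3)*(j - 1)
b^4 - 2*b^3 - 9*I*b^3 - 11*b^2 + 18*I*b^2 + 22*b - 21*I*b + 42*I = (b - 2)*(b - 7*I)*(b - 3*I)*(b + I)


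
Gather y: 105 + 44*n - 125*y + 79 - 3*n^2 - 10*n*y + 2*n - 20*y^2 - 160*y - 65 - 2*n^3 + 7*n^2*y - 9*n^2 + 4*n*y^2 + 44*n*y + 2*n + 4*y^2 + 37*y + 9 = -2*n^3 - 12*n^2 + 48*n + y^2*(4*n - 16) + y*(7*n^2 + 34*n - 248) + 128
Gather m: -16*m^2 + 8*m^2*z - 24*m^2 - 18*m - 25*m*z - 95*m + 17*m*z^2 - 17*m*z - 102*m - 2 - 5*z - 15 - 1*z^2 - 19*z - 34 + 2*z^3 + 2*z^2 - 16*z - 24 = m^2*(8*z - 40) + m*(17*z^2 - 42*z - 215) + 2*z^3 + z^2 - 40*z - 75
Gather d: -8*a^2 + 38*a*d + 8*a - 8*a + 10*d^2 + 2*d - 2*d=-8*a^2 + 38*a*d + 10*d^2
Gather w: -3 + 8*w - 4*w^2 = -4*w^2 + 8*w - 3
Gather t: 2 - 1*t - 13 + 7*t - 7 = 6*t - 18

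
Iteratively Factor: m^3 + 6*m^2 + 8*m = (m + 2)*(m^2 + 4*m) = m*(m + 2)*(m + 4)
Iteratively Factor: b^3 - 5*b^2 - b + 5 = (b - 1)*(b^2 - 4*b - 5) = (b - 1)*(b + 1)*(b - 5)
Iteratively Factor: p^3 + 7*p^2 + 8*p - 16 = (p - 1)*(p^2 + 8*p + 16) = (p - 1)*(p + 4)*(p + 4)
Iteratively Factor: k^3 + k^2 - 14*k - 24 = (k + 2)*(k^2 - k - 12) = (k + 2)*(k + 3)*(k - 4)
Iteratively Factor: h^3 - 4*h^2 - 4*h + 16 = (h + 2)*(h^2 - 6*h + 8) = (h - 2)*(h + 2)*(h - 4)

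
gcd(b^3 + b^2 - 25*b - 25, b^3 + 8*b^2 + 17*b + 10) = b^2 + 6*b + 5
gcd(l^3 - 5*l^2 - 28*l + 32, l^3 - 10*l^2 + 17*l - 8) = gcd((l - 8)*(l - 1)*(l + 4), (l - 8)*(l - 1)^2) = l^2 - 9*l + 8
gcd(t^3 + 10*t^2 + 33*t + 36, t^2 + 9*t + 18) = t + 3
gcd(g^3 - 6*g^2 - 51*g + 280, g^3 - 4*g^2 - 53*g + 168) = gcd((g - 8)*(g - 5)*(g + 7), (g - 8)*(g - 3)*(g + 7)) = g^2 - g - 56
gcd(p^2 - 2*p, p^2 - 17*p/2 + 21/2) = 1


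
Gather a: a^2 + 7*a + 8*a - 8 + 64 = a^2 + 15*a + 56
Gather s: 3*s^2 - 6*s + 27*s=3*s^2 + 21*s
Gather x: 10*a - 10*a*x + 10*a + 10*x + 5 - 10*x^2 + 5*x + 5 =20*a - 10*x^2 + x*(15 - 10*a) + 10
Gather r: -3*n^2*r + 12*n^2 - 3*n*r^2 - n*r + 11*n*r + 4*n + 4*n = 12*n^2 - 3*n*r^2 + 8*n + r*(-3*n^2 + 10*n)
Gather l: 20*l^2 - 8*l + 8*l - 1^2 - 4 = 20*l^2 - 5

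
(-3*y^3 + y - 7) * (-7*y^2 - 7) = 21*y^5 + 14*y^3 + 49*y^2 - 7*y + 49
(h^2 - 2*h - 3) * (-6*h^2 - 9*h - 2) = -6*h^4 + 3*h^3 + 34*h^2 + 31*h + 6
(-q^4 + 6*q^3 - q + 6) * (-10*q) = 10*q^5 - 60*q^4 + 10*q^2 - 60*q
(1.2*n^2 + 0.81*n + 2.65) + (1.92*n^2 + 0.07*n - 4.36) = 3.12*n^2 + 0.88*n - 1.71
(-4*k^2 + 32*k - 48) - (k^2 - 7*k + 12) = -5*k^2 + 39*k - 60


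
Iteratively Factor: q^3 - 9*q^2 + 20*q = (q)*(q^2 - 9*q + 20) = q*(q - 5)*(q - 4)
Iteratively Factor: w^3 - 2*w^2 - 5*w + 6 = (w + 2)*(w^2 - 4*w + 3) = (w - 1)*(w + 2)*(w - 3)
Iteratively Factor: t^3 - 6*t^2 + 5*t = (t - 1)*(t^2 - 5*t) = (t - 5)*(t - 1)*(t)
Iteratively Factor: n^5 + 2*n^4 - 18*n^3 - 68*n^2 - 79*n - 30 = (n + 3)*(n^4 - n^3 - 15*n^2 - 23*n - 10) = (n + 2)*(n + 3)*(n^3 - 3*n^2 - 9*n - 5) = (n + 1)*(n + 2)*(n + 3)*(n^2 - 4*n - 5) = (n + 1)^2*(n + 2)*(n + 3)*(n - 5)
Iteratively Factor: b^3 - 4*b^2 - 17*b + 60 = (b - 3)*(b^2 - b - 20) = (b - 5)*(b - 3)*(b + 4)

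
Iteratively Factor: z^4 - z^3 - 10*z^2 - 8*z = (z - 4)*(z^3 + 3*z^2 + 2*z) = (z - 4)*(z + 1)*(z^2 + 2*z) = z*(z - 4)*(z + 1)*(z + 2)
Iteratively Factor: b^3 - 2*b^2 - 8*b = (b + 2)*(b^2 - 4*b) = b*(b + 2)*(b - 4)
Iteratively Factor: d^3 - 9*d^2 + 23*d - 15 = (d - 1)*(d^2 - 8*d + 15) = (d - 5)*(d - 1)*(d - 3)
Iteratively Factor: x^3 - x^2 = (x)*(x^2 - x) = x^2*(x - 1)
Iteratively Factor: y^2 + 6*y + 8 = (y + 2)*(y + 4)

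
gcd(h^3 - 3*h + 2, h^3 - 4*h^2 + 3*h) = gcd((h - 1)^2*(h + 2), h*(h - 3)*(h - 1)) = h - 1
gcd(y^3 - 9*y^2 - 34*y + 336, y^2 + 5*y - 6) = y + 6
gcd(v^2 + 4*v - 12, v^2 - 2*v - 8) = 1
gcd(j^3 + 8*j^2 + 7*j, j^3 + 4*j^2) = j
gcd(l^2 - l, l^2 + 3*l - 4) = l - 1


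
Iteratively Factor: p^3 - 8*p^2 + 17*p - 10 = (p - 2)*(p^2 - 6*p + 5) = (p - 5)*(p - 2)*(p - 1)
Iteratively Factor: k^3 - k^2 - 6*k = (k)*(k^2 - k - 6) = k*(k - 3)*(k + 2)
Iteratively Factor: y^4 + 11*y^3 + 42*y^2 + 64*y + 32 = (y + 1)*(y^3 + 10*y^2 + 32*y + 32) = (y + 1)*(y + 4)*(y^2 + 6*y + 8) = (y + 1)*(y + 2)*(y + 4)*(y + 4)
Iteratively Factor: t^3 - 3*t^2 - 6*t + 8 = (t + 2)*(t^2 - 5*t + 4) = (t - 4)*(t + 2)*(t - 1)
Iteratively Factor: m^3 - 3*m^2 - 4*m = (m - 4)*(m^2 + m) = (m - 4)*(m + 1)*(m)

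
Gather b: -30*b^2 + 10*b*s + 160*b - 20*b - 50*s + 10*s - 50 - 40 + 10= -30*b^2 + b*(10*s + 140) - 40*s - 80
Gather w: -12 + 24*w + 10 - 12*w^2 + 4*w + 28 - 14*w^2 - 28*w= 26 - 26*w^2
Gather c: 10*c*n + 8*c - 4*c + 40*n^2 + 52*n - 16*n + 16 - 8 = c*(10*n + 4) + 40*n^2 + 36*n + 8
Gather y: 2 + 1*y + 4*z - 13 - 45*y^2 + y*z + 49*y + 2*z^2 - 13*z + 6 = -45*y^2 + y*(z + 50) + 2*z^2 - 9*z - 5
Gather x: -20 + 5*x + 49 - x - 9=4*x + 20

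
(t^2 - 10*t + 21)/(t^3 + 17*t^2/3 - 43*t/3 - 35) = 3*(t - 7)/(3*t^2 + 26*t + 35)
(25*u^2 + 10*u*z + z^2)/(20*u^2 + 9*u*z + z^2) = (5*u + z)/(4*u + z)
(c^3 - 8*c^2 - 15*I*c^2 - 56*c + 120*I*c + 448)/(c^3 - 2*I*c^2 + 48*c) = (c^2 - c*(8 + 7*I) + 56*I)/(c*(c + 6*I))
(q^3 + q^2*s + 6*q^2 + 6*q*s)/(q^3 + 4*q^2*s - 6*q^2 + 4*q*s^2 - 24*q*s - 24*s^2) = q*(q^2 + q*s + 6*q + 6*s)/(q^3 + 4*q^2*s - 6*q^2 + 4*q*s^2 - 24*q*s - 24*s^2)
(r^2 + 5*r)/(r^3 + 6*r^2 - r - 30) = r/(r^2 + r - 6)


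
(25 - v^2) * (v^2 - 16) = -v^4 + 41*v^2 - 400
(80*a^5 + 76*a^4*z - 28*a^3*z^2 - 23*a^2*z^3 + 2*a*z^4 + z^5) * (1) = 80*a^5 + 76*a^4*z - 28*a^3*z^2 - 23*a^2*z^3 + 2*a*z^4 + z^5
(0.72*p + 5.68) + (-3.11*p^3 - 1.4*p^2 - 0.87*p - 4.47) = -3.11*p^3 - 1.4*p^2 - 0.15*p + 1.21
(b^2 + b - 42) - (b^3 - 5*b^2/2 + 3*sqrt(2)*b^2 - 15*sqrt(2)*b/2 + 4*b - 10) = -b^3 - 3*sqrt(2)*b^2 + 7*b^2/2 - 3*b + 15*sqrt(2)*b/2 - 32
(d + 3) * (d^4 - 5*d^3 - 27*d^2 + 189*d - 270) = d^5 - 2*d^4 - 42*d^3 + 108*d^2 + 297*d - 810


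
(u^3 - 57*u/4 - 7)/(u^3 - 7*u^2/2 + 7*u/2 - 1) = (4*u^3 - 57*u - 28)/(2*(2*u^3 - 7*u^2 + 7*u - 2))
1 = 1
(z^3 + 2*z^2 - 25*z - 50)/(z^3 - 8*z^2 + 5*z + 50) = (z + 5)/(z - 5)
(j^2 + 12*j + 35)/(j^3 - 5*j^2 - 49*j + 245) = (j + 5)/(j^2 - 12*j + 35)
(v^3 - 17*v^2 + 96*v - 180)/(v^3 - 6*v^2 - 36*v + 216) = (v - 5)/(v + 6)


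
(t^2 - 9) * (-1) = 9 - t^2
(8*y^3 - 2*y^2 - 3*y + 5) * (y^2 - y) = 8*y^5 - 10*y^4 - y^3 + 8*y^2 - 5*y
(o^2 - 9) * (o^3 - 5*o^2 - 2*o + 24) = o^5 - 5*o^4 - 11*o^3 + 69*o^2 + 18*o - 216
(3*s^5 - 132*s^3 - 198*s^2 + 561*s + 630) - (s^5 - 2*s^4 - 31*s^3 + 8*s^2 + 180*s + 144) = 2*s^5 + 2*s^4 - 101*s^3 - 206*s^2 + 381*s + 486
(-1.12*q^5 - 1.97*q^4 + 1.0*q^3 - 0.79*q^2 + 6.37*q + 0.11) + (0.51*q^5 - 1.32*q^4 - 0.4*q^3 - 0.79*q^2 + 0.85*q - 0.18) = -0.61*q^5 - 3.29*q^4 + 0.6*q^3 - 1.58*q^2 + 7.22*q - 0.07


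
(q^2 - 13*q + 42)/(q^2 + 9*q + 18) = (q^2 - 13*q + 42)/(q^2 + 9*q + 18)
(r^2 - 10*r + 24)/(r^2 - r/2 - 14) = 2*(r - 6)/(2*r + 7)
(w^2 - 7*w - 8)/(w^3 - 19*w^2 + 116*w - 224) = (w + 1)/(w^2 - 11*w + 28)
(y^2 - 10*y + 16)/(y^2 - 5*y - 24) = (y - 2)/(y + 3)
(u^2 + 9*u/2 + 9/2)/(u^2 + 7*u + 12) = (u + 3/2)/(u + 4)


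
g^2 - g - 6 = (g - 3)*(g + 2)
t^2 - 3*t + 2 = (t - 2)*(t - 1)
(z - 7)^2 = z^2 - 14*z + 49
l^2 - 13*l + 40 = (l - 8)*(l - 5)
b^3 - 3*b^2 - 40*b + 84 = (b - 7)*(b - 2)*(b + 6)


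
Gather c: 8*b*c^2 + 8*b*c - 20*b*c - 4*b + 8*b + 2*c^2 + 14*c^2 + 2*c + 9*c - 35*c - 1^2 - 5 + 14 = 4*b + c^2*(8*b + 16) + c*(-12*b - 24) + 8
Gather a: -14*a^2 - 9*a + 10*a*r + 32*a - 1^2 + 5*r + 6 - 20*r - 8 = -14*a^2 + a*(10*r + 23) - 15*r - 3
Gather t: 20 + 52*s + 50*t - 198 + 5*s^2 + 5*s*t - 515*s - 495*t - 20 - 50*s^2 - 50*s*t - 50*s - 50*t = -45*s^2 - 513*s + t*(-45*s - 495) - 198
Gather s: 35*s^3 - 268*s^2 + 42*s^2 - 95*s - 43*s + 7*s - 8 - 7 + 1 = 35*s^3 - 226*s^2 - 131*s - 14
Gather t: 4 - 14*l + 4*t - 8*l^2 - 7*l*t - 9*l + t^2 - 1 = -8*l^2 - 23*l + t^2 + t*(4 - 7*l) + 3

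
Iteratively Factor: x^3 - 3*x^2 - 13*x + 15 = (x - 5)*(x^2 + 2*x - 3) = (x - 5)*(x + 3)*(x - 1)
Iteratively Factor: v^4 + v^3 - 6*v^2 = (v)*(v^3 + v^2 - 6*v) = v*(v - 2)*(v^2 + 3*v) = v^2*(v - 2)*(v + 3)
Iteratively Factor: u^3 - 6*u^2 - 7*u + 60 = (u - 4)*(u^2 - 2*u - 15) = (u - 4)*(u + 3)*(u - 5)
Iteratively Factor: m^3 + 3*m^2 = (m)*(m^2 + 3*m) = m*(m + 3)*(m)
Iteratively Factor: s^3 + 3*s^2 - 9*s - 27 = (s - 3)*(s^2 + 6*s + 9) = (s - 3)*(s + 3)*(s + 3)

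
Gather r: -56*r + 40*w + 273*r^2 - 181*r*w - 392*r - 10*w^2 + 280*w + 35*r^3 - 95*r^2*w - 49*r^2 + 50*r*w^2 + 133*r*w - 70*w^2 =35*r^3 + r^2*(224 - 95*w) + r*(50*w^2 - 48*w - 448) - 80*w^2 + 320*w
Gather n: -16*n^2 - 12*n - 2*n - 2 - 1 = -16*n^2 - 14*n - 3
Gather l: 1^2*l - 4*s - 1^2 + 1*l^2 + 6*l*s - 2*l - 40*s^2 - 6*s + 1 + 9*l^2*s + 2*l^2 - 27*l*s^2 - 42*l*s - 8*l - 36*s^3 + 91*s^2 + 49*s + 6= l^2*(9*s + 3) + l*(-27*s^2 - 36*s - 9) - 36*s^3 + 51*s^2 + 39*s + 6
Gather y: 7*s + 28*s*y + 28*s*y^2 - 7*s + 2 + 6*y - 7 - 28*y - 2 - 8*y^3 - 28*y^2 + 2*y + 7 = -8*y^3 + y^2*(28*s - 28) + y*(28*s - 20)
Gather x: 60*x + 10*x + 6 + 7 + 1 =70*x + 14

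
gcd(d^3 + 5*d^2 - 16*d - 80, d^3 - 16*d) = d^2 - 16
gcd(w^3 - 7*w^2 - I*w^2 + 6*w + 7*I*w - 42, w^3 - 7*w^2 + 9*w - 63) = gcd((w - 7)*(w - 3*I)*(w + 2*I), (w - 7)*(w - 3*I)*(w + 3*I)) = w^2 + w*(-7 - 3*I) + 21*I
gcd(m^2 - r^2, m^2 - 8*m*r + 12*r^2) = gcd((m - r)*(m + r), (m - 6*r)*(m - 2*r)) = 1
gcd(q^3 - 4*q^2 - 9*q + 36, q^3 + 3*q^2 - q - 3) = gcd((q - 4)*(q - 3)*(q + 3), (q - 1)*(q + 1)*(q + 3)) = q + 3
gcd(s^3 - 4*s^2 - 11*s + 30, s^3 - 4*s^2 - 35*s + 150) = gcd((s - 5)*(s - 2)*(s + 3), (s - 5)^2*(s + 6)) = s - 5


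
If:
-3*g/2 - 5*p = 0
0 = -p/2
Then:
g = 0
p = 0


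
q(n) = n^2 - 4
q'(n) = 2*n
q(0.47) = -3.78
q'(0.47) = 0.94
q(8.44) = 67.23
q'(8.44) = 16.88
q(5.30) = 24.09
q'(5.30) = 10.60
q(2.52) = 2.35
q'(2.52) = 5.04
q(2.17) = 0.71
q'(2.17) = 4.34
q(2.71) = 3.34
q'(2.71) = 5.42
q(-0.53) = -3.72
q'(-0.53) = -1.06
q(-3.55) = 8.60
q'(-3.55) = -7.10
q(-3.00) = 5.00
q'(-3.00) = -6.00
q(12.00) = 140.00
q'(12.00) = 24.00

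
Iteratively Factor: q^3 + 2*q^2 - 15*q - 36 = (q + 3)*(q^2 - q - 12) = (q + 3)^2*(q - 4)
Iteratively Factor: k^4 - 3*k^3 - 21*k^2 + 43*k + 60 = (k - 5)*(k^3 + 2*k^2 - 11*k - 12) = (k - 5)*(k + 1)*(k^2 + k - 12) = (k - 5)*(k - 3)*(k + 1)*(k + 4)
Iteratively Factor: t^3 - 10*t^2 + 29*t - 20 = (t - 4)*(t^2 - 6*t + 5) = (t - 5)*(t - 4)*(t - 1)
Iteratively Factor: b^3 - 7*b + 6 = (b - 2)*(b^2 + 2*b - 3) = (b - 2)*(b + 3)*(b - 1)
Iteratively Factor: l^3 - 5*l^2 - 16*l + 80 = (l - 4)*(l^2 - l - 20) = (l - 5)*(l - 4)*(l + 4)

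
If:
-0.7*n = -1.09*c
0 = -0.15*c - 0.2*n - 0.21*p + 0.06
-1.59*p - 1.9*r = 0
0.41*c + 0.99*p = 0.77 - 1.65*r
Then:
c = 0.69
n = 1.08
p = -1.24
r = 1.04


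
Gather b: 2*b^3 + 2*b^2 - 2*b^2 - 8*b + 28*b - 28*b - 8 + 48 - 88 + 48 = 2*b^3 - 8*b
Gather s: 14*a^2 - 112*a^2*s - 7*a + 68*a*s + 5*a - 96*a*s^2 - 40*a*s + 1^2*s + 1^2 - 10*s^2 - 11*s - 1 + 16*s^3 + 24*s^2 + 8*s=14*a^2 - 2*a + 16*s^3 + s^2*(14 - 96*a) + s*(-112*a^2 + 28*a - 2)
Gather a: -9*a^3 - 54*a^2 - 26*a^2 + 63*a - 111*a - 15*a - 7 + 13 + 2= -9*a^3 - 80*a^2 - 63*a + 8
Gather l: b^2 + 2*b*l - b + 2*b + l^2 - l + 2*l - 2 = b^2 + b + l^2 + l*(2*b + 1) - 2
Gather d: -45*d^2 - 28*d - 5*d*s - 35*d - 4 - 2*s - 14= -45*d^2 + d*(-5*s - 63) - 2*s - 18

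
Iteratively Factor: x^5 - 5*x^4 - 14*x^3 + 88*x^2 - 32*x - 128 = (x + 4)*(x^4 - 9*x^3 + 22*x^2 - 32) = (x + 1)*(x + 4)*(x^3 - 10*x^2 + 32*x - 32) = (x - 2)*(x + 1)*(x + 4)*(x^2 - 8*x + 16) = (x - 4)*(x - 2)*(x + 1)*(x + 4)*(x - 4)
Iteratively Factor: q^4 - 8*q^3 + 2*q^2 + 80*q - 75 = (q - 1)*(q^3 - 7*q^2 - 5*q + 75) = (q - 1)*(q + 3)*(q^2 - 10*q + 25) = (q - 5)*(q - 1)*(q + 3)*(q - 5)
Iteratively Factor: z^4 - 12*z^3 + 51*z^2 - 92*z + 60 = (z - 2)*(z^3 - 10*z^2 + 31*z - 30) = (z - 2)^2*(z^2 - 8*z + 15) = (z - 3)*(z - 2)^2*(z - 5)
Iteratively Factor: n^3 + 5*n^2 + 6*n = (n + 3)*(n^2 + 2*n) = n*(n + 3)*(n + 2)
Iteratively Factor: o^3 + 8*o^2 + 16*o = (o + 4)*(o^2 + 4*o) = o*(o + 4)*(o + 4)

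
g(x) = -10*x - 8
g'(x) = -10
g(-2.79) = 19.90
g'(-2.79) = -10.00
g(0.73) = -15.30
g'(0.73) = -10.00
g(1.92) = -27.20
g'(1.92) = -10.00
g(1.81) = -26.10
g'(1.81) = -10.00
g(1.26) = -20.60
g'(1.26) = -10.00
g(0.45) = -12.50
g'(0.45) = -10.00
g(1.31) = -21.10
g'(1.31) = -10.00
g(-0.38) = -4.20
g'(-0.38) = -10.00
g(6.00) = -68.00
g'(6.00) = -10.00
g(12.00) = -128.00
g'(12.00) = -10.00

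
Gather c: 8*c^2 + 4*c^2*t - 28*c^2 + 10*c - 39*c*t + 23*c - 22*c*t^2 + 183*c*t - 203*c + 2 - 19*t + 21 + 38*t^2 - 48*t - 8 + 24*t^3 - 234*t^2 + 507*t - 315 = c^2*(4*t - 20) + c*(-22*t^2 + 144*t - 170) + 24*t^3 - 196*t^2 + 440*t - 300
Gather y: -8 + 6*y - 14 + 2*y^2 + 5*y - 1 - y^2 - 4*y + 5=y^2 + 7*y - 18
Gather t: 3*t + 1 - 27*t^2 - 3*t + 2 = 3 - 27*t^2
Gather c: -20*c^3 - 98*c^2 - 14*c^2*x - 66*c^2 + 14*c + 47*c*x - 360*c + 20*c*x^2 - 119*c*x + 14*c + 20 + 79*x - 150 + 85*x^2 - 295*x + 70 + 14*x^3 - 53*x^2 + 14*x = -20*c^3 + c^2*(-14*x - 164) + c*(20*x^2 - 72*x - 332) + 14*x^3 + 32*x^2 - 202*x - 60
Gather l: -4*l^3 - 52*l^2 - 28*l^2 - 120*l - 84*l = -4*l^3 - 80*l^2 - 204*l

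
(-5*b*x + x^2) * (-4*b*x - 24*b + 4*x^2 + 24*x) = 20*b^2*x^2 + 120*b^2*x - 24*b*x^3 - 144*b*x^2 + 4*x^4 + 24*x^3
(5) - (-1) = 6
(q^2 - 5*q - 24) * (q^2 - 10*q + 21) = q^4 - 15*q^3 + 47*q^2 + 135*q - 504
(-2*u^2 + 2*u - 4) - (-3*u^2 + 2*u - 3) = u^2 - 1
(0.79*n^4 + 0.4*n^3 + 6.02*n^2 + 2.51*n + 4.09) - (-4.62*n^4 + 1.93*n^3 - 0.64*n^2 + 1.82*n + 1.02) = 5.41*n^4 - 1.53*n^3 + 6.66*n^2 + 0.69*n + 3.07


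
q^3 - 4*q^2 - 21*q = q*(q - 7)*(q + 3)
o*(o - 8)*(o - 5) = o^3 - 13*o^2 + 40*o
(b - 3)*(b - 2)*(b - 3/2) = b^3 - 13*b^2/2 + 27*b/2 - 9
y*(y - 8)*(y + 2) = y^3 - 6*y^2 - 16*y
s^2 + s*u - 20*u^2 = (s - 4*u)*(s + 5*u)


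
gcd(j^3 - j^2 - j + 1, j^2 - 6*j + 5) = j - 1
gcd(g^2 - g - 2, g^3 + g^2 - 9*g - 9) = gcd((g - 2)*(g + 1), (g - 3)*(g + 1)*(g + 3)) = g + 1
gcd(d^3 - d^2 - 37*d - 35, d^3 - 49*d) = d - 7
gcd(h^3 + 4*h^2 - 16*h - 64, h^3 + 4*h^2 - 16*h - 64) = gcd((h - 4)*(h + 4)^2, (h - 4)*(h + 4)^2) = h^3 + 4*h^2 - 16*h - 64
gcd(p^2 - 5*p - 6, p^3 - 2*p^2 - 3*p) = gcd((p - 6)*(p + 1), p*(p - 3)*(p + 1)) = p + 1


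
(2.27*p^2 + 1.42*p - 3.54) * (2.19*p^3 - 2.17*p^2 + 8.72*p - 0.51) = 4.9713*p^5 - 1.8161*p^4 + 8.9604*p^3 + 18.9065*p^2 - 31.593*p + 1.8054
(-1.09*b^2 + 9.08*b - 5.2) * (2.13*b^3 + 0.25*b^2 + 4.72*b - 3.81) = -2.3217*b^5 + 19.0679*b^4 - 13.9508*b^3 + 45.7105*b^2 - 59.1388*b + 19.812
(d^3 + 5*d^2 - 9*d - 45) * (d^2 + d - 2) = d^5 + 6*d^4 - 6*d^3 - 64*d^2 - 27*d + 90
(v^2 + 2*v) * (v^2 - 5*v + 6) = v^4 - 3*v^3 - 4*v^2 + 12*v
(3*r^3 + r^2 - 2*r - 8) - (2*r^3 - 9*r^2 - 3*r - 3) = r^3 + 10*r^2 + r - 5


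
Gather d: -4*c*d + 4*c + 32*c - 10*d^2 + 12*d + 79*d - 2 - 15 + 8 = 36*c - 10*d^2 + d*(91 - 4*c) - 9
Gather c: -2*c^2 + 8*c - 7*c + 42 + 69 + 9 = -2*c^2 + c + 120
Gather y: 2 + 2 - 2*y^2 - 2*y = -2*y^2 - 2*y + 4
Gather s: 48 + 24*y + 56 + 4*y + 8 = 28*y + 112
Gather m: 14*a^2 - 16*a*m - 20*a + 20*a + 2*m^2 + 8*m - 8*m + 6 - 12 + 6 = 14*a^2 - 16*a*m + 2*m^2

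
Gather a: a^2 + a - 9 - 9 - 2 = a^2 + a - 20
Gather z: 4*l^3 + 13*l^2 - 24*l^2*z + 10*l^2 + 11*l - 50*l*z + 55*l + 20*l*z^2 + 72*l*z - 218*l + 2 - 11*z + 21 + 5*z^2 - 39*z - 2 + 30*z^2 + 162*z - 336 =4*l^3 + 23*l^2 - 152*l + z^2*(20*l + 35) + z*(-24*l^2 + 22*l + 112) - 315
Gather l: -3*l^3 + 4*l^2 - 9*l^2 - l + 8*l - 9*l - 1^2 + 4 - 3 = -3*l^3 - 5*l^2 - 2*l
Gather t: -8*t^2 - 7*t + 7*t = -8*t^2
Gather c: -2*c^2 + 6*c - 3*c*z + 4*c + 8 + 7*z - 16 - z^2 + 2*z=-2*c^2 + c*(10 - 3*z) - z^2 + 9*z - 8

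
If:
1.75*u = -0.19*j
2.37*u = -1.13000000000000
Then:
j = 4.39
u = -0.48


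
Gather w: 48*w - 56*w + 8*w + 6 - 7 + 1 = 0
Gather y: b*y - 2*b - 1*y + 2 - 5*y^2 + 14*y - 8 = -2*b - 5*y^2 + y*(b + 13) - 6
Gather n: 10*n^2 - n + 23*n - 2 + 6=10*n^2 + 22*n + 4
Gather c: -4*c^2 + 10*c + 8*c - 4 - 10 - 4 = -4*c^2 + 18*c - 18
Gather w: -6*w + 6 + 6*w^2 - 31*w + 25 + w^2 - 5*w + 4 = 7*w^2 - 42*w + 35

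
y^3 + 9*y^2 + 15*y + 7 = (y + 1)^2*(y + 7)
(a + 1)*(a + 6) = a^2 + 7*a + 6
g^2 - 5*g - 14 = (g - 7)*(g + 2)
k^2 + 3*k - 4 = (k - 1)*(k + 4)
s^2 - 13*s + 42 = (s - 7)*(s - 6)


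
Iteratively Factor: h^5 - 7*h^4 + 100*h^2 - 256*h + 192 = (h - 2)*(h^4 - 5*h^3 - 10*h^2 + 80*h - 96) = (h - 3)*(h - 2)*(h^3 - 2*h^2 - 16*h + 32) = (h - 3)*(h - 2)*(h + 4)*(h^2 - 6*h + 8) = (h - 4)*(h - 3)*(h - 2)*(h + 4)*(h - 2)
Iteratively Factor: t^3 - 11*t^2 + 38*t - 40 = (t - 5)*(t^2 - 6*t + 8) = (t - 5)*(t - 2)*(t - 4)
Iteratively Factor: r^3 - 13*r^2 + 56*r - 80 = (r - 5)*(r^2 - 8*r + 16) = (r - 5)*(r - 4)*(r - 4)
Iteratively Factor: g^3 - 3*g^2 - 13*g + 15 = (g + 3)*(g^2 - 6*g + 5) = (g - 5)*(g + 3)*(g - 1)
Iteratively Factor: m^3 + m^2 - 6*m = (m - 2)*(m^2 + 3*m) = (m - 2)*(m + 3)*(m)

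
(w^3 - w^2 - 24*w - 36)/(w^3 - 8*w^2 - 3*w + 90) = (w + 2)/(w - 5)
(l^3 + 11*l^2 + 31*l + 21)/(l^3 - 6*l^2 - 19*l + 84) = (l^3 + 11*l^2 + 31*l + 21)/(l^3 - 6*l^2 - 19*l + 84)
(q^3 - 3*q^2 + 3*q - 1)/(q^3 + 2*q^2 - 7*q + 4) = (q - 1)/(q + 4)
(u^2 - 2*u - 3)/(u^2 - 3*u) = (u + 1)/u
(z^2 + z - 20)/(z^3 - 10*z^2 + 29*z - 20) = (z + 5)/(z^2 - 6*z + 5)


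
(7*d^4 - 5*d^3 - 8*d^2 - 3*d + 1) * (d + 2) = 7*d^5 + 9*d^4 - 18*d^3 - 19*d^2 - 5*d + 2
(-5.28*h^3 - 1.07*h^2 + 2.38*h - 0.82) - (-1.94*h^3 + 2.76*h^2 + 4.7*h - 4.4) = -3.34*h^3 - 3.83*h^2 - 2.32*h + 3.58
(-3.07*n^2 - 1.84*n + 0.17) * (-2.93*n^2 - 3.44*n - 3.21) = 8.9951*n^4 + 15.952*n^3 + 15.6862*n^2 + 5.3216*n - 0.5457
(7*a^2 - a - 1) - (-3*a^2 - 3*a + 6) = 10*a^2 + 2*a - 7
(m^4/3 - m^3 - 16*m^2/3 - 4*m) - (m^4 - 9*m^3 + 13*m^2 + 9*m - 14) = -2*m^4/3 + 8*m^3 - 55*m^2/3 - 13*m + 14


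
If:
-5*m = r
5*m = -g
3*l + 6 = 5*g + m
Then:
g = r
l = 8*r/5 - 2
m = -r/5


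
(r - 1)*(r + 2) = r^2 + r - 2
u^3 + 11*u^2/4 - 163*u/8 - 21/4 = (u - 7/2)*(u + 1/4)*(u + 6)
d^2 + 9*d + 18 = (d + 3)*(d + 6)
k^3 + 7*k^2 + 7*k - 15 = (k - 1)*(k + 3)*(k + 5)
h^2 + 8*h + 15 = (h + 3)*(h + 5)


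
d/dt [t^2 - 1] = 2*t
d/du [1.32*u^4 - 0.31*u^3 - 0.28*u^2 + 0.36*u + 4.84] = 5.28*u^3 - 0.93*u^2 - 0.56*u + 0.36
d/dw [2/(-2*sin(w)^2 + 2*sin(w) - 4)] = (2*sin(w) - 1)*cos(w)/(sin(w)^2 - sin(w) + 2)^2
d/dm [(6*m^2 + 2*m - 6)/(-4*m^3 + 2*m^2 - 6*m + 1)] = 2*(12*m^4 + 8*m^3 - 56*m^2 + 18*m - 17)/(16*m^6 - 16*m^5 + 52*m^4 - 32*m^3 + 40*m^2 - 12*m + 1)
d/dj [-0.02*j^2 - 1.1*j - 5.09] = -0.04*j - 1.1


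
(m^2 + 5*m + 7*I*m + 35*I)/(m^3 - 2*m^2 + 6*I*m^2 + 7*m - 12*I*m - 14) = (m + 5)/(m^2 - m*(2 + I) + 2*I)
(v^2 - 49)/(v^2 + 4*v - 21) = (v - 7)/(v - 3)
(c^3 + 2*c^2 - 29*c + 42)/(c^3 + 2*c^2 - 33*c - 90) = (c^3 + 2*c^2 - 29*c + 42)/(c^3 + 2*c^2 - 33*c - 90)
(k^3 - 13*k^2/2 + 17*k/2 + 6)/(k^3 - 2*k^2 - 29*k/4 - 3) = 2*(k - 3)/(2*k + 3)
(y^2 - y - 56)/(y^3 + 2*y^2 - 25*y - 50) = (y^2 - y - 56)/(y^3 + 2*y^2 - 25*y - 50)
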